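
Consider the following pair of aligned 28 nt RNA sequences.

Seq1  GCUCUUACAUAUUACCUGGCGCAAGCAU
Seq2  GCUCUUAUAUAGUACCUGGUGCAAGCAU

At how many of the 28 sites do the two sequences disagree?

Differing sites — 8:C/U; 12:U/G; 20:C/U.
That gives 3 mismatches out of 28 aligned sites, so the Hamming distance is 3.

3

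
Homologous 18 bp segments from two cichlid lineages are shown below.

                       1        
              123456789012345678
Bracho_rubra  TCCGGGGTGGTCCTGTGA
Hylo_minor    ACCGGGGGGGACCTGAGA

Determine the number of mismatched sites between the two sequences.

Mismatches occur at site 1 (T↔A), site 8 (T↔G), site 11 (T↔A), site 16 (T↔A).
That gives 4 mismatches out of 18 aligned sites, so the Hamming distance is 4.

4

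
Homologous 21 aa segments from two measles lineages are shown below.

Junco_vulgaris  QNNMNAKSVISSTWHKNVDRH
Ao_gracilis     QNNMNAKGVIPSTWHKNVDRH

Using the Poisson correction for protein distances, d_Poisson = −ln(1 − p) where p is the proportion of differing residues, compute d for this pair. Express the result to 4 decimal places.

0.1001

The sequences differ at positions 8 (S/G), 11 (S/P).
p = 2/21 = 0.095238.
d = −ln(1 − 0.095238) = −ln(0.904762) = 0.1001.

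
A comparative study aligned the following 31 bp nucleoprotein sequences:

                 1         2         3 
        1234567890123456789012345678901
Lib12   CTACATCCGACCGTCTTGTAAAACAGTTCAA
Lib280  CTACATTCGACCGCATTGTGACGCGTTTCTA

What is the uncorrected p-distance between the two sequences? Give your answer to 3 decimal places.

0.290

Differing sites — 7:C/T; 14:T/C; 15:C/A; 20:A/G; 22:A/C; 23:A/G; 25:A/G; 26:G/T; 30:A/T.
There are 9 differences over 31 sites, so p = 9/31 = 0.290.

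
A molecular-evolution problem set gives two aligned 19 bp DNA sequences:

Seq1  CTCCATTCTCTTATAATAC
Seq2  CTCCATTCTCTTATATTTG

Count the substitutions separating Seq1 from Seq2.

3

Differing sites — 16:A/T; 18:A/T; 19:C/G.
That gives 3 mismatches out of 19 aligned sites, so the Hamming distance is 3.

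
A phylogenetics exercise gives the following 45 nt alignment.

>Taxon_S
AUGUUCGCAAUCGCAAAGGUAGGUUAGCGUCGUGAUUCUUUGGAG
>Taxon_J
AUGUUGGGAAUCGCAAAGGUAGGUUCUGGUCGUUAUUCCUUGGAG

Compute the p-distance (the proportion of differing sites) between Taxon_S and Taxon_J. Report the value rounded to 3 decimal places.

Mismatches occur at site 6 (C→G), site 8 (C→G), site 26 (A→C), site 27 (G→U), site 28 (C→G), site 34 (G→U), site 39 (U→C).
There are 7 differences over 45 sites, so p = 7/45 = 0.156.

0.156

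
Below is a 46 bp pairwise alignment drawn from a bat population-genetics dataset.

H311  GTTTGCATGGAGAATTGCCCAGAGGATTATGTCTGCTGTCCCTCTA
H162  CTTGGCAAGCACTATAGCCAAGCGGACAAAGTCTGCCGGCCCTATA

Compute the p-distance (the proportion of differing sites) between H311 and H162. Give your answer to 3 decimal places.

0.326

The sequences differ at positions 1 (G/C), 4 (T/G), 8 (T/A), 10 (G/C), 12 (G/C), 13 (A/T), 16 (T/A), 20 (C/A), 23 (A/C), 27 (T/C), 28 (T/A), 30 (T/A), 37 (T/C), 39 (T/G), 44 (C/A).
There are 15 differences over 46 sites, so p = 15/46 = 0.326.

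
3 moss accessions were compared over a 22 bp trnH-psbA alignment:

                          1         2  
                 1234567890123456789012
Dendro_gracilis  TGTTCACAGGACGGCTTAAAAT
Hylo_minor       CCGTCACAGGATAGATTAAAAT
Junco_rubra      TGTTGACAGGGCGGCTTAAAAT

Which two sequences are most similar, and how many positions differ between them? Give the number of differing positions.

2

Pairwise Hamming distances:
  Dendro_gracilis vs Hylo_minor: 6
  Dendro_gracilis vs Junco_rubra: 2
  Hylo_minor vs Junco_rubra: 8
The smallest is 2, between Dendro_gracilis and Junco_rubra.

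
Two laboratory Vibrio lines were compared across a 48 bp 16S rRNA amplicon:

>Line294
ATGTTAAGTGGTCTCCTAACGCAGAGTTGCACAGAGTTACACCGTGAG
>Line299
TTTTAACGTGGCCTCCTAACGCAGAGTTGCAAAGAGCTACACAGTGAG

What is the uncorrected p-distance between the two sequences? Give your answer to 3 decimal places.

Differing sites — 1:A/T; 3:G/T; 5:T/A; 7:A/C; 12:T/C; 32:C/A; 37:T/C; 43:C/A.
There are 8 differences over 48 sites, so p = 8/48 = 0.167.

0.167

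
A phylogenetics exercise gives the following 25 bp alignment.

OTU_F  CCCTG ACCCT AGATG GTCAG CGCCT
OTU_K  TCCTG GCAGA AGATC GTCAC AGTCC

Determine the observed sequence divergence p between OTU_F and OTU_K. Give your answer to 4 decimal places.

0.4000

Mismatches occur at site 1 (C→T), site 6 (A→G), site 8 (C→A), site 9 (C→G), site 10 (T→A), site 15 (G→C), site 20 (G→C), site 21 (C→A), site 23 (C→T), site 25 (T→C).
There are 10 differences over 25 sites, so p = 10/25 = 0.4000.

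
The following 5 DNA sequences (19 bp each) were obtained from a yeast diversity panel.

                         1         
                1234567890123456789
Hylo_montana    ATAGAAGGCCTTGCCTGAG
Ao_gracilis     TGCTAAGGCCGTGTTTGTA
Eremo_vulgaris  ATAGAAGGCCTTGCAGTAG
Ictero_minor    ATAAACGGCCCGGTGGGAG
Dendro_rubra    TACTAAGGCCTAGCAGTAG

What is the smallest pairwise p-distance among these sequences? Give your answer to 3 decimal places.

0.158

Pairwise Hamming distances:
  Hylo_montana vs Ao_gracilis: 9
  Hylo_montana vs Eremo_vulgaris: 3
  Hylo_montana vs Ictero_minor: 7
  Hylo_montana vs Dendro_rubra: 8
  Ao_gracilis vs Eremo_vulgaris: 11
  Ao_gracilis vs Ictero_minor: 11
  Ao_gracilis vs Dendro_rubra: 9
  Eremo_vulgaris vs Ictero_minor: 7
  Eremo_vulgaris vs Dendro_rubra: 5
  Ictero_minor vs Dendro_rubra: 10
The smallest is 3 mismatches, between Hylo_montana and Eremo_vulgaris; p = 3/19 = 0.158.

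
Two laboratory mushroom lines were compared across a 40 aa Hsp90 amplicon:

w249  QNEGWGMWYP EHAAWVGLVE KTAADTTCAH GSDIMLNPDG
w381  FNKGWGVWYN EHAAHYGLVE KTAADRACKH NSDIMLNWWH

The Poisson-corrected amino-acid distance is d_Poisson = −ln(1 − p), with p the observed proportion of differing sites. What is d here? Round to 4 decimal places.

0.3930

Differing sites — 1:Q/F; 3:E/K; 7:M/V; 10:P/N; 15:W/H; 16:V/Y; 26:T/R; 27:T/A; 29:A/K; 31:G/N; 38:P/W; 39:D/W; 40:G/H.
p = 13/40 = 0.325000.
d = −ln(1 − 0.325000) = −ln(0.675000) = 0.3930.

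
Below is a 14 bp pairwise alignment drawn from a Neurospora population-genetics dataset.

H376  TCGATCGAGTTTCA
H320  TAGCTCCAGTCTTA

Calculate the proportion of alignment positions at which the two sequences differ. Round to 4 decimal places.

0.3571

Differing sites — 2:C/A; 4:A/C; 7:G/C; 11:T/C; 13:C/T.
There are 5 differences over 14 sites, so p = 5/14 = 0.3571.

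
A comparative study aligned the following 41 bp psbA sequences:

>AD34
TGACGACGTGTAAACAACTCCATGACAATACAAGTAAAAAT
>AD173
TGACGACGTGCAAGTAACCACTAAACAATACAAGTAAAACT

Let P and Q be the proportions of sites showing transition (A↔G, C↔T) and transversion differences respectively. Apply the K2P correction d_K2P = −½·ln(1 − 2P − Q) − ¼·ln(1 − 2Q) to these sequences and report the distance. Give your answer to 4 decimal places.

Differing sites — 11:T/C (Ti); 14:A/G (Ti); 15:C/T (Ti); 19:T/C (Ti); 20:C/A (Tv); 22:A/T (Tv); 23:T/A (Tv); 24:G/A (Ti); 40:A/C (Tv).
Of the 9 differences, 5 transitions and 4 transversions over 41 sites: P = 5/41 = 0.121951, Q = 4/41 = 0.097561.
d = −0.5·ln(0.658537) − 0.25·ln(0.804878) = −0.5·(-0.417735) − 0.25·(-0.217065) = 0.2631.

0.2631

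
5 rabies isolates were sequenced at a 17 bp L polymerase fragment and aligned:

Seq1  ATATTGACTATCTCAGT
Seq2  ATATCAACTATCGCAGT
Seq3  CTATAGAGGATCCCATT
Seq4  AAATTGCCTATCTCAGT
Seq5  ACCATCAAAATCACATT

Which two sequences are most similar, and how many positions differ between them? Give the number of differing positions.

2

Pairwise Hamming distances:
  Seq1 vs Seq2: 3
  Seq1 vs Seq3: 6
  Seq1 vs Seq4: 2
  Seq1 vs Seq5: 8
  Seq2 vs Seq3: 7
  Seq2 vs Seq4: 5
  Seq2 vs Seq5: 9
  Seq3 vs Seq4: 8
  Seq3 vs Seq5: 9
  Seq4 vs Seq5: 9
The smallest is 2, between Seq1 and Seq4.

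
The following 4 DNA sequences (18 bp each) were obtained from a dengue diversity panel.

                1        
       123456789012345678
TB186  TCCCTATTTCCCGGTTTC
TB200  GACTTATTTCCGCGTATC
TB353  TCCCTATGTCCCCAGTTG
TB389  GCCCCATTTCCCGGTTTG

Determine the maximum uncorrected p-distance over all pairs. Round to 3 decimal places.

0.500

Pairwise Hamming distances:
  TB186 vs TB200: 6
  TB186 vs TB353: 5
  TB186 vs TB389: 3
  TB200 vs TB353: 9
  TB200 vs TB389: 7
  TB353 vs TB389: 6
The largest is 9 mismatches, between TB200 and TB353; p = 9/18 = 0.500.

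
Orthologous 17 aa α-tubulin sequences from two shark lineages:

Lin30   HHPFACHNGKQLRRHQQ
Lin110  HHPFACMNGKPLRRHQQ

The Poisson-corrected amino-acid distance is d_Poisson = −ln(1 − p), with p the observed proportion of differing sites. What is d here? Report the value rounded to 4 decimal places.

0.1252

Differing sites — 7:H/M; 11:Q/P.
p = 2/17 = 0.117647.
d = −ln(1 − 0.117647) = −ln(0.882353) = 0.1252.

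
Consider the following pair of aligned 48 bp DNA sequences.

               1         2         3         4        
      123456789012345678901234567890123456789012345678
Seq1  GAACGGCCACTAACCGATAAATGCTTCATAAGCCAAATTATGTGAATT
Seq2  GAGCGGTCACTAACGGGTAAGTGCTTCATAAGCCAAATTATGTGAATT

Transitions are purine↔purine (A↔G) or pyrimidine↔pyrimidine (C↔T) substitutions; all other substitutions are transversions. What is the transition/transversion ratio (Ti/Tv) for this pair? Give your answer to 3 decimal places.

4.000

Differing sites — 3:A/G (Ti); 7:C/T (Ti); 15:C/G (Tv); 17:A/G (Ti); 21:A/G (Ti).
Of the 5 differences, 4 transitions and 1 transversion, so Ti/Tv = 4/1 = 4.000.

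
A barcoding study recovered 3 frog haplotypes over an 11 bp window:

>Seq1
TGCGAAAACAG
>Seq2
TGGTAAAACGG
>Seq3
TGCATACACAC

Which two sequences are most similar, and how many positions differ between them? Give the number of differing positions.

Pairwise Hamming distances:
  Seq1 vs Seq2: 3
  Seq1 vs Seq3: 4
  Seq2 vs Seq3: 6
The smallest is 3, between Seq1 and Seq2.

3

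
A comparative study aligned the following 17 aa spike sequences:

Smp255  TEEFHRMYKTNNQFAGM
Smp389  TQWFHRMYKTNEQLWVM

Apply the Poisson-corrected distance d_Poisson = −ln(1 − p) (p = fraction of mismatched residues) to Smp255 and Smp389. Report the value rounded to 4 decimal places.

Differing sites — 2:E/Q; 3:E/W; 12:N/E; 14:F/L; 15:A/W; 16:G/V.
p = 6/17 = 0.352941.
d = −ln(1 − 0.352941) = −ln(0.647059) = 0.4353.

0.4353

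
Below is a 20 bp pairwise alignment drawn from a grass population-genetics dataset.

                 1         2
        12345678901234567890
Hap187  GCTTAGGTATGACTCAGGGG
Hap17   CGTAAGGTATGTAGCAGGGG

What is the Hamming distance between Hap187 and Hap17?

Mismatches occur at site 1 (G↔C), site 2 (C↔G), site 4 (T↔A), site 12 (A↔T), site 13 (C↔A), site 14 (T↔G).
That gives 6 mismatches out of 20 aligned sites, so the Hamming distance is 6.

6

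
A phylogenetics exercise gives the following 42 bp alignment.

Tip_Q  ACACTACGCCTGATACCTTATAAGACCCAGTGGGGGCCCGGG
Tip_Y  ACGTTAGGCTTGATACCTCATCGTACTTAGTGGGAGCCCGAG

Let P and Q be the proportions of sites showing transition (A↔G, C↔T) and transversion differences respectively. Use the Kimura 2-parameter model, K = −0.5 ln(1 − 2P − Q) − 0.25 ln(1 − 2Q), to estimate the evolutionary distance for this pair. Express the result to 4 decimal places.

0.3851

Mismatches occur at site 3 (A↔G, transition), site 4 (C↔T, transition), site 7 (C↔G, transversion), site 10 (C↔T, transition), site 19 (T↔C, transition), site 22 (A↔C, transversion), site 23 (A↔G, transition), site 24 (G↔T, transversion), site 27 (C↔T, transition), site 28 (C↔T, transition), site 35 (G↔A, transition), site 41 (G↔A, transition).
Of the 12 differences, 9 transitions and 3 transversions over 42 sites: P = 9/42 = 0.214286, Q = 3/42 = 0.071429.
d = −0.5·ln(0.499999) − 0.25·ln(0.857142) = −0.5·(-0.693149) − 0.25·(-0.154152) = 0.3851.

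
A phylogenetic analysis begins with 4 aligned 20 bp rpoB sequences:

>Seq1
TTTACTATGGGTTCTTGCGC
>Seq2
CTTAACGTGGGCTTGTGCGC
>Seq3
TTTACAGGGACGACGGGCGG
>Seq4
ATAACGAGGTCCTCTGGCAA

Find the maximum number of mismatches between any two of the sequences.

Pairwise Hamming distances:
  Seq1 vs Seq2: 7
  Seq1 vs Seq3: 10
  Seq1 vs Seq4: 10
  Seq2 vs Seq3: 11
  Seq2 vs Seq4: 13
  Seq3 vs Seq4: 10
The largest is 13, between Seq2 and Seq4.

13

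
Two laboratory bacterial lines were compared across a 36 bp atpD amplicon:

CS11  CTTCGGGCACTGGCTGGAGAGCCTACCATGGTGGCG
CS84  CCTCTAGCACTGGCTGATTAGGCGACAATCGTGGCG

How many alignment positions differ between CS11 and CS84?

Mismatches occur at site 2 (T↔C), site 5 (G↔T), site 6 (G↔A), site 17 (G↔A), site 18 (A↔T), site 19 (G↔T), site 22 (C↔G), site 24 (T↔G), site 27 (C↔A), site 30 (G↔C).
That gives 10 mismatches out of 36 aligned sites, so the Hamming distance is 10.

10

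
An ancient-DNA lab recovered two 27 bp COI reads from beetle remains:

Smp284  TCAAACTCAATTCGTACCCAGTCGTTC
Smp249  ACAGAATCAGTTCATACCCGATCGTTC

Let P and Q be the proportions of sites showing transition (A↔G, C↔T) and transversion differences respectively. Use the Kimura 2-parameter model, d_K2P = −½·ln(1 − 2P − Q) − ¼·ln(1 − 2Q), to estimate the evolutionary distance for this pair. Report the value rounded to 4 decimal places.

0.3340

Differing sites — 1:T/A (Tv); 4:A/G (Ti); 6:C/A (Tv); 10:A/G (Ti); 14:G/A (Ti); 20:A/G (Ti); 21:G/A (Ti).
Of the 7 differences, 5 transitions and 2 transversions over 27 sites: P = 5/27 = 0.185185, Q = 2/27 = 0.074074.
d = −0.5·ln(0.555556) − 0.25·ln(0.851852) = −0.5·(-0.587786) − 0.25·(-0.160342) = 0.3340.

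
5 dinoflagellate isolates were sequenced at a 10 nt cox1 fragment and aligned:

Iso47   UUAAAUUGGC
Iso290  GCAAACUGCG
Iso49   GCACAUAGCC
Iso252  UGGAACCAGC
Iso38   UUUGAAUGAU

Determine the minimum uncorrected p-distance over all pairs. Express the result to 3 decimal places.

0.400

Pairwise Hamming distances:
  Iso47 vs Iso290: 5
  Iso47 vs Iso49: 5
  Iso47 vs Iso252: 5
  Iso47 vs Iso38: 5
  Iso290 vs Iso49: 4
  Iso290 vs Iso252: 7
  Iso290 vs Iso38: 7
  Iso49 vs Iso252: 8
  Iso49 vs Iso38: 8
  Iso252 vs Iso38: 8
The smallest is 4 mismatches, between Iso290 and Iso49; p = 4/10 = 0.400.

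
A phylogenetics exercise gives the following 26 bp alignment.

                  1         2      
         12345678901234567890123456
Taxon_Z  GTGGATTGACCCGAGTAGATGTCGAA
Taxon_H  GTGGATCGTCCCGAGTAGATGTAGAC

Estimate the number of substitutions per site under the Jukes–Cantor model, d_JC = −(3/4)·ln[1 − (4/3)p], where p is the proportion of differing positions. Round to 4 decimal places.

The sequences differ at positions 7 (T/C), 9 (A/T), 23 (C/A), 26 (A/C).
p = 4/26 = 0.153846.
d = −0.75 · ln(1 − (4/3)·0.153846) = −0.75 · ln(0.794872) = −0.75 · (-0.229574) = 0.1722.

0.1722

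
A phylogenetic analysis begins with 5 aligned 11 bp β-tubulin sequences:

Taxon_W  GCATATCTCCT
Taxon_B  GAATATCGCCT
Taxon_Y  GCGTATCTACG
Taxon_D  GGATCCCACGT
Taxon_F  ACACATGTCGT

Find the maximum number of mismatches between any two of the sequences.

Pairwise Hamming distances:
  Taxon_W vs Taxon_B: 2
  Taxon_W vs Taxon_Y: 3
  Taxon_W vs Taxon_D: 5
  Taxon_W vs Taxon_F: 4
  Taxon_B vs Taxon_Y: 5
  Taxon_B vs Taxon_D: 5
  Taxon_B vs Taxon_F: 6
  Taxon_Y vs Taxon_D: 8
  Taxon_Y vs Taxon_F: 7
  Taxon_D vs Taxon_F: 7
The largest is 8, between Taxon_Y and Taxon_D.

8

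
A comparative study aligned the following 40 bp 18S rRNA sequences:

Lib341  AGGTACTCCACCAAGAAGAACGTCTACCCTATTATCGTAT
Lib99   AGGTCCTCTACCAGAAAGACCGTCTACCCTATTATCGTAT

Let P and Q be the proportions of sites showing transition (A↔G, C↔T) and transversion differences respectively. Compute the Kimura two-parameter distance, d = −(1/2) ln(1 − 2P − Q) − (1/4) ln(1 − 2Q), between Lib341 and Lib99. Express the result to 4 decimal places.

Differing sites — 5:A/C (Tv); 9:C/T (Ti); 14:A/G (Ti); 15:G/A (Ti); 20:A/C (Tv).
Of the 5 differences, 3 transitions and 2 transversions over 40 sites: P = 3/40 = 0.075000, Q = 2/40 = 0.050000.
d = −0.5·ln(0.800000) − 0.25·ln(0.900000) = −0.5·(-0.223144) − 0.25·(-0.105361) = 0.1379.

0.1379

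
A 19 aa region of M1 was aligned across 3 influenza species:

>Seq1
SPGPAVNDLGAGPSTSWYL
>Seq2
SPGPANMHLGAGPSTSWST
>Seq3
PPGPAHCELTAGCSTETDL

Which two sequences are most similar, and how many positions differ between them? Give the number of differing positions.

5

Pairwise Hamming distances:
  Seq1 vs Seq2: 5
  Seq1 vs Seq3: 9
  Seq2 vs Seq3: 10
The smallest is 5, between Seq1 and Seq2.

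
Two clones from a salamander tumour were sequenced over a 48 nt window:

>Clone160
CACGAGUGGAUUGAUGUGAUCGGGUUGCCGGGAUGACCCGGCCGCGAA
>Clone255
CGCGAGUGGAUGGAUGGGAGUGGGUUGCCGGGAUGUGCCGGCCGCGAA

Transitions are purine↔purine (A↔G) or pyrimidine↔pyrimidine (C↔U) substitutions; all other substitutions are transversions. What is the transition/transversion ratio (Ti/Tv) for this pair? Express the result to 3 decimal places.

0.400

Mismatches occur at site 2 (A↔G, transition), site 12 (U↔G, transversion), site 17 (U↔G, transversion), site 20 (U↔G, transversion), site 21 (C↔U, transition), site 36 (A↔U, transversion), site 37 (C↔G, transversion).
Of the 7 differences, 2 transitions and 5 transversions, so Ti/Tv = 2/5 = 0.400.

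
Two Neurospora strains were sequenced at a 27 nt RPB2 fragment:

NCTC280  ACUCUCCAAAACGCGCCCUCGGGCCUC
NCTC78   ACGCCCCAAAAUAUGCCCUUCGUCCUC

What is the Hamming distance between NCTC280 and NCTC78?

8

The sequences differ at positions 3 (U/G), 5 (U/C), 12 (C/U), 13 (G/A), 14 (C/U), 20 (C/U), 21 (G/C), 23 (G/U).
That gives 8 mismatches out of 27 aligned sites, so the Hamming distance is 8.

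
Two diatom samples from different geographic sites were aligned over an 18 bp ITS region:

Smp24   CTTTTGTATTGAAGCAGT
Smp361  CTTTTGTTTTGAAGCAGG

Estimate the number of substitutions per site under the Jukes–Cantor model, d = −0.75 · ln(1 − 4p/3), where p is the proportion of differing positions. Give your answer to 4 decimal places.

0.1203

The sequences differ at positions 8 (A/T), 18 (T/G).
p = 2/18 = 0.111111.
d = −0.75 · ln(1 − (4/3)·0.111111) = −0.75 · ln(0.851852) = −0.75 · (-0.160342) = 0.1203.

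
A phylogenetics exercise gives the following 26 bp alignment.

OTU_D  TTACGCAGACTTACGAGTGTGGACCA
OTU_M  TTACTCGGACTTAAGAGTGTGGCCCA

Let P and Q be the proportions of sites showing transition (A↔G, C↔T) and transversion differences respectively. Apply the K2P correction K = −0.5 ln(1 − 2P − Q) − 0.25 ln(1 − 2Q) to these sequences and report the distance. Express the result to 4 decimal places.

0.1724

The sequences differ at positions 5 (G/T, transversion), 7 (A/G, transition), 14 (C/A, transversion), 23 (A/C, transversion).
Of the 4 differences, 1 transition and 3 transversions over 26 sites: P = 1/26 = 0.038462, Q = 3/26 = 0.115385.
d = −0.5·ln(0.807691) − 0.25·ln(0.769230) = −0.5·(-0.213576) − 0.25·(-0.262365) = 0.1724.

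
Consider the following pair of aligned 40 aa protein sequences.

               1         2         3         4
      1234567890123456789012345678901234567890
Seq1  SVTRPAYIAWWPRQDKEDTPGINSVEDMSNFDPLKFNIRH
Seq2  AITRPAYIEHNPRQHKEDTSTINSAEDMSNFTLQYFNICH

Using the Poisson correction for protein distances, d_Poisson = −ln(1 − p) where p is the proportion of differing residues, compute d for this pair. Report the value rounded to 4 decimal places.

0.4308

Differing sites — 1:S/A; 2:V/I; 9:A/E; 10:W/H; 11:W/N; 15:D/H; 20:P/S; 21:G/T; 25:V/A; 32:D/T; 33:P/L; 34:L/Q; 35:K/Y; 39:R/C.
p = 14/40 = 0.350000.
d = −ln(1 − 0.350000) = −ln(0.650000) = 0.4308.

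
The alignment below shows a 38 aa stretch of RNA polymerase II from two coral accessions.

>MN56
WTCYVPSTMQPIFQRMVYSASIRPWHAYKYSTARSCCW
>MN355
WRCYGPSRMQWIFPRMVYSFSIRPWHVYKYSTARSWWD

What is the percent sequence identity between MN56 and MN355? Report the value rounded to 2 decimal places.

Mismatches occur at site 2 (T↔R), site 5 (V↔G), site 8 (T↔R), site 11 (P↔W), site 14 (Q↔P), site 20 (A↔F), site 27 (A↔V), site 36 (C↔W), site 37 (C↔W), site 38 (W↔D).
28 of the 38 sites match, so the percent identity is 28/38 × 100 = 73.68%.

73.68%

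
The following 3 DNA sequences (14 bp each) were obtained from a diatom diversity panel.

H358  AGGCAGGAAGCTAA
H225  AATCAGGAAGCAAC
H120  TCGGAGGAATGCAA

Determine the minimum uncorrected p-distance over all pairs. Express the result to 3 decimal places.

0.286

Pairwise Hamming distances:
  H358 vs H225: 4
  H358 vs H120: 6
  H225 vs H120: 8
The smallest is 4 mismatches, between H358 and H225; p = 4/14 = 0.286.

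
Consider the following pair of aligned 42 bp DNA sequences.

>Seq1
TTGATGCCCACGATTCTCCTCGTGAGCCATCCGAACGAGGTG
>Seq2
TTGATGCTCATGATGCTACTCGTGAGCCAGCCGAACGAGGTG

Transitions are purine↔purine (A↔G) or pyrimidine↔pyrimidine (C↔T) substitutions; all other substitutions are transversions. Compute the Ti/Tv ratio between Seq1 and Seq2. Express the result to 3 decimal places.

0.667

Differing sites — 8:C/T (Ti); 11:C/T (Ti); 15:T/G (Tv); 18:C/A (Tv); 30:T/G (Tv).
Of the 5 differences, 2 transitions and 3 transversions, so Ti/Tv = 2/3 = 0.667.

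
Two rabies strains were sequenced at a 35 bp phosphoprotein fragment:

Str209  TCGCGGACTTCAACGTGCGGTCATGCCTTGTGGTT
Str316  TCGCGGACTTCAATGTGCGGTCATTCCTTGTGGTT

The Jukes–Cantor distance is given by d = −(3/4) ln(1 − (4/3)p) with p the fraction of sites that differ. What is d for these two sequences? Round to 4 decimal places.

The sequences differ at positions 14 (C/T), 25 (G/T).
p = 2/35 = 0.057143.
d = −0.75 · ln(1 − (4/3)·0.057143) = −0.75 · ln(0.923809) = −0.75 · (-0.079250) = 0.0594.

0.0594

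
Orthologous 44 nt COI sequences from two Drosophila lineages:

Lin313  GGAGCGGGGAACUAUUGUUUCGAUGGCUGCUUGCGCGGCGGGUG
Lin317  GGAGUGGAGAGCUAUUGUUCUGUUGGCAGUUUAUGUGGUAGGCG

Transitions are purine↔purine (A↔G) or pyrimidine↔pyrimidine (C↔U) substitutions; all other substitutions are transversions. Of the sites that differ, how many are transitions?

Differing sites — 5:C/U (Ti); 8:G/A (Ti); 11:A/G (Ti); 20:U/C (Ti); 21:C/U (Ti); 23:A/U (Tv); 28:U/A (Tv); 30:C/U (Ti); 33:G/A (Ti); 34:C/U (Ti); 36:C/U (Ti); 39:C/U (Ti); 40:G/A (Ti); 43:U/C (Ti).
Of the 14 differences, 12 transitions and 2 transversions, so the answer is 12.

12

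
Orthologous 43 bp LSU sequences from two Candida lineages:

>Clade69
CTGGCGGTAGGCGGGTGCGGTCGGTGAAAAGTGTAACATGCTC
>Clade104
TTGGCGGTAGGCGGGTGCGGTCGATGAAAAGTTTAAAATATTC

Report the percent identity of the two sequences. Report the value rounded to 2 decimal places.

86.05%

The sequences differ at positions 1 (C/T), 24 (G/A), 33 (G/T), 37 (C/A), 40 (G/A), 41 (C/T).
37 of the 43 sites match, so the percent identity is 37/43 × 100 = 86.05%.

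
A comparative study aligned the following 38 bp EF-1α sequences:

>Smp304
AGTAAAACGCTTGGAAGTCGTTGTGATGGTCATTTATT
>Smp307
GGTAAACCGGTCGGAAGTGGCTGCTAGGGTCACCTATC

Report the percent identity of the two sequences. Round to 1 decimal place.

68.4%

Differing sites — 1:A/G; 7:A/C; 10:C/G; 12:T/C; 19:C/G; 21:T/C; 24:T/C; 25:G/T; 27:T/G; 33:T/C; 34:T/C; 38:T/C.
26 of the 38 sites match, so the percent identity is 26/38 × 100 = 68.4%.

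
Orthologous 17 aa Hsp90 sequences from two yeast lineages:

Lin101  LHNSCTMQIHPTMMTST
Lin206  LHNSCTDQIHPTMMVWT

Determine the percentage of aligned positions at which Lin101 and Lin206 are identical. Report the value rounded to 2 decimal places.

Differing sites — 7:M/D; 15:T/V; 16:S/W.
14 of the 17 sites match, so the percent identity is 14/17 × 100 = 82.35%.

82.35%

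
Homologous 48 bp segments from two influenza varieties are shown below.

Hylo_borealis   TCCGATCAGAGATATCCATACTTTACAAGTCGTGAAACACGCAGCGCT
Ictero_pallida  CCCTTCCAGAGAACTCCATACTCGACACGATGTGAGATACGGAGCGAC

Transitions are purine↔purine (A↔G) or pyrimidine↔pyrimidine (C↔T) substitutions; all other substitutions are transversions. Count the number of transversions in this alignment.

Differing sites — 1:T/C (Ti); 4:G/T (Tv); 5:A/T (Tv); 6:T/C (Ti); 13:T/A (Tv); 14:A/C (Tv); 23:T/C (Ti); 24:T/G (Tv); 28:A/C (Tv); 30:T/A (Tv); 31:C/T (Ti); 36:A/G (Ti); 38:C/T (Ti); 42:C/G (Tv); 47:C/A (Tv); 48:T/C (Ti).
Of the 16 differences, 7 transitions and 9 transversions, so the answer is 9.

9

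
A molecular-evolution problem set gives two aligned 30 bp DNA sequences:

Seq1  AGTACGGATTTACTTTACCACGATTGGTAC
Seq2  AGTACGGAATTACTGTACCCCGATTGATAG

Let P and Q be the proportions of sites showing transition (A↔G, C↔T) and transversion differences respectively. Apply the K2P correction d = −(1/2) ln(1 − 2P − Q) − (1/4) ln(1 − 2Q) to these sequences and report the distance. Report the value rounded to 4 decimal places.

The sequences differ at positions 9 (T/A, transversion), 15 (T/G, transversion), 20 (A/C, transversion), 27 (G/A, transition), 30 (C/G, transversion).
Of the 5 differences, 1 transition and 4 transversions over 30 sites: P = 1/30 = 0.033333, Q = 4/30 = 0.133333.
d = −0.5·ln(0.800001) − 0.25·ln(0.733334) = −0.5·(-0.223142) − 0.25·(-0.310154) = 0.1891.

0.1891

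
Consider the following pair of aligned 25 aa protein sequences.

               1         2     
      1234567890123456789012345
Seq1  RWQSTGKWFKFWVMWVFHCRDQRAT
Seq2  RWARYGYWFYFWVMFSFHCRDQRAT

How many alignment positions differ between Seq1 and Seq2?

Differing sites — 3:Q/A; 4:S/R; 5:T/Y; 7:K/Y; 10:K/Y; 15:W/F; 16:V/S.
That gives 7 mismatches out of 25 aligned sites, so the Hamming distance is 7.

7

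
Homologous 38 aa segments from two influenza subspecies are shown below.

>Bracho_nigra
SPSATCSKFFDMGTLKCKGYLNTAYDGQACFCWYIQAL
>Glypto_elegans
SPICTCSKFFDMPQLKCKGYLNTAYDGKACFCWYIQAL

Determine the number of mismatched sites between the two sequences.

Mismatches occur at site 3 (S→I), site 4 (A→C), site 13 (G→P), site 14 (T→Q), site 28 (Q→K).
That gives 5 mismatches out of 38 aligned sites, so the Hamming distance is 5.

5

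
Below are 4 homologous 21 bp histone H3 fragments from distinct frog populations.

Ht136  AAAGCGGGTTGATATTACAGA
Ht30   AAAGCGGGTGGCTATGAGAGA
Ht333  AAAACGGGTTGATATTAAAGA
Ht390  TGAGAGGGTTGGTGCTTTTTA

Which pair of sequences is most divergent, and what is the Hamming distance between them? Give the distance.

12

Pairwise Hamming distances:
  Ht136 vs Ht30: 4
  Ht136 vs Ht333: 2
  Ht136 vs Ht390: 10
  Ht30 vs Ht333: 5
  Ht30 vs Ht390: 12
  Ht333 vs Ht390: 11
The largest is 12, between Ht30 and Ht390.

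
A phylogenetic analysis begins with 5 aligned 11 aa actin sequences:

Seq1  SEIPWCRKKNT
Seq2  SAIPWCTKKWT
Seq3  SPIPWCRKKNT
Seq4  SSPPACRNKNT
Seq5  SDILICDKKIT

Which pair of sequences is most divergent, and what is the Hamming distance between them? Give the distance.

Pairwise Hamming distances:
  Seq1 vs Seq2: 3
  Seq1 vs Seq3: 1
  Seq1 vs Seq4: 4
  Seq1 vs Seq5: 5
  Seq2 vs Seq3: 3
  Seq2 vs Seq4: 6
  Seq2 vs Seq5: 5
  Seq3 vs Seq4: 4
  Seq3 vs Seq5: 5
  Seq4 vs Seq5: 7
The largest is 7, between Seq4 and Seq5.

7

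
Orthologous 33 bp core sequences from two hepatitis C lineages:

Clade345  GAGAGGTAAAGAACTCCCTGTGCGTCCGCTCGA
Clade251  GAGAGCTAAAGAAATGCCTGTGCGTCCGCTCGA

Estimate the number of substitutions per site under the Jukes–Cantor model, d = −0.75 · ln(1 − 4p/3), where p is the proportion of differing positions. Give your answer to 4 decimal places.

0.0969

The sequences differ at positions 6 (G/C), 14 (C/A), 16 (C/G).
p = 3/33 = 0.090909.
d = −0.75 · ln(1 − (4/3)·0.090909) = −0.75 · ln(0.878788) = −0.75 · (-0.129212) = 0.0969.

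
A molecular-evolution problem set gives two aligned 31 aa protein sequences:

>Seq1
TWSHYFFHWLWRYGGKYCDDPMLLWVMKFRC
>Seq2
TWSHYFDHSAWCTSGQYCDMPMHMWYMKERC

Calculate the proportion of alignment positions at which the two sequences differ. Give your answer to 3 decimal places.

0.387

Differing sites — 7:F/D; 9:W/S; 10:L/A; 12:R/C; 13:Y/T; 14:G/S; 16:K/Q; 20:D/M; 23:L/H; 24:L/M; 26:V/Y; 29:F/E.
There are 12 differences over 31 sites, so p = 12/31 = 0.387.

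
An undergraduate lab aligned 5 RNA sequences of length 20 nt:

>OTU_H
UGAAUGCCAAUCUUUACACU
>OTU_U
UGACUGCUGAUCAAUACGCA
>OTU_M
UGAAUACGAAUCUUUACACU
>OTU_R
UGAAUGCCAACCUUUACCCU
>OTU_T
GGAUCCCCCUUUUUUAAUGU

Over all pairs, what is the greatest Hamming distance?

Pairwise Hamming distances:
  OTU_H vs OTU_U: 7
  OTU_H vs OTU_M: 2
  OTU_H vs OTU_R: 2
  OTU_H vs OTU_T: 10
  OTU_U vs OTU_M: 8
  OTU_U vs OTU_R: 8
  OTU_U vs OTU_T: 14
  OTU_M vs OTU_R: 4
  OTU_M vs OTU_T: 11
  OTU_R vs OTU_T: 11
The largest is 14, between OTU_U and OTU_T.

14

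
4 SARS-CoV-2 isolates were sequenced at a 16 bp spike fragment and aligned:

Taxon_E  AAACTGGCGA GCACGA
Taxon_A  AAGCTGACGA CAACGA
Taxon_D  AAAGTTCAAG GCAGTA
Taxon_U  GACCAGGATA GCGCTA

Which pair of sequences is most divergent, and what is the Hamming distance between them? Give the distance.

Pairwise Hamming distances:
  Taxon_E vs Taxon_A: 4
  Taxon_E vs Taxon_D: 8
  Taxon_E vs Taxon_U: 7
  Taxon_A vs Taxon_D: 11
  Taxon_A vs Taxon_U: 10
  Taxon_D vs Taxon_U: 10
The largest is 11, between Taxon_A and Taxon_D.

11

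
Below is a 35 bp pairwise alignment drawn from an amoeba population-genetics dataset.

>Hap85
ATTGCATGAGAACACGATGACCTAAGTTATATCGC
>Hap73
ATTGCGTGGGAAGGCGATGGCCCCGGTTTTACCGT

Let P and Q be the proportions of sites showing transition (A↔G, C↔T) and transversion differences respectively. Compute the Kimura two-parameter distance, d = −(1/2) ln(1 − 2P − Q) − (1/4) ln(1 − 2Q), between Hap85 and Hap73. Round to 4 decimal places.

0.4384

Differing sites — 6:A/G (Ti); 9:A/G (Ti); 13:C/G (Tv); 14:A/G (Ti); 20:A/G (Ti); 23:T/C (Ti); 24:A/C (Tv); 25:A/G (Ti); 29:A/T (Tv); 32:T/C (Ti); 35:C/T (Ti).
Of the 11 differences, 8 transitions and 3 transversions over 35 sites: P = 8/35 = 0.228571, Q = 3/35 = 0.085714.
d = −0.5·ln(0.457144) − 0.25·ln(0.828572) = −0.5·(-0.782757) − 0.25·(-0.188052) = 0.4384.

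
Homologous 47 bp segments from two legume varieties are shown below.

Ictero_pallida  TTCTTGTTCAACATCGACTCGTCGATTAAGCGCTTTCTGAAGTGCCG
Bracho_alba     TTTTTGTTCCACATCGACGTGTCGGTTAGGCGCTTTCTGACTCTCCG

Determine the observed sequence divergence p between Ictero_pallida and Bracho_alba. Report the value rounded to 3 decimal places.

Differing sites — 3:C/T; 10:A/C; 19:T/G; 20:C/T; 25:A/G; 29:A/G; 41:A/C; 42:G/T; 43:T/C; 44:G/T.
There are 10 differences over 47 sites, so p = 10/47 = 0.213.

0.213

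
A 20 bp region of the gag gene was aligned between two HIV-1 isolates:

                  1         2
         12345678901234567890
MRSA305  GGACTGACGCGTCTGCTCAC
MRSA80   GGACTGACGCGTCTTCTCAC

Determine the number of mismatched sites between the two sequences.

Differing sites — 15:G/T.
That gives 1 mismatch out of 20 aligned sites, so the Hamming distance is 1.

1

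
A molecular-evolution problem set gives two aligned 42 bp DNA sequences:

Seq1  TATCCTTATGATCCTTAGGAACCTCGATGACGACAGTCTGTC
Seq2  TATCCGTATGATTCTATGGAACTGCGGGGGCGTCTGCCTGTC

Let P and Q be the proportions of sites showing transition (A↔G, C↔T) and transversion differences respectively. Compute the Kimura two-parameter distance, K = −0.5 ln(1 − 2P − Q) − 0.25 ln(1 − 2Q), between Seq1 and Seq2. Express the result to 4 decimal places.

The sequences differ at positions 6 (T/G, transversion), 13 (C/T, transition), 16 (T/A, transversion), 17 (A/T, transversion), 23 (C/T, transition), 24 (T/G, transversion), 27 (A/G, transition), 28 (T/G, transversion), 30 (A/G, transition), 33 (A/T, transversion), 35 (A/T, transversion), 37 (T/C, transition).
Of the 12 differences, 5 transitions and 7 transversions over 42 sites: P = 5/42 = 0.119048, Q = 7/42 = 0.166667.
d = −0.5·ln(0.595237) − 0.25·ln(0.666666) = −0.5·(-0.518796) − 0.25·(-0.405466) = 0.3608.

0.3608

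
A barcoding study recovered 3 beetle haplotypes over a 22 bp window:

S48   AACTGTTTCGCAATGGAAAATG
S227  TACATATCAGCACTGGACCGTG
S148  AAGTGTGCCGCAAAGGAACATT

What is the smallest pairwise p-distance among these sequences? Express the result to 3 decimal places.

Pairwise Hamming distances:
  S48 vs S227: 10
  S48 vs S148: 6
  S227 vs S148: 12
The smallest is 6 mismatches, between S48 and S148; p = 6/22 = 0.273.

0.273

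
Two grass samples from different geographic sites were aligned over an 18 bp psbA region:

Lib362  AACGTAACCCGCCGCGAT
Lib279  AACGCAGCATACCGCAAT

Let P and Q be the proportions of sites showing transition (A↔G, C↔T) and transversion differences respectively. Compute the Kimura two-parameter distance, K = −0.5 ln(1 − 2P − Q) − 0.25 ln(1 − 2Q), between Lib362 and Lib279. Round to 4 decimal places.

0.5017

The sequences differ at positions 5 (T/C, transition), 7 (A/G, transition), 9 (C/A, transversion), 10 (C/T, transition), 11 (G/A, transition), 16 (G/A, transition).
Of the 6 differences, 5 transitions and 1 transversion over 18 sites: P = 5/18 = 0.277778, Q = 1/18 = 0.055556.
d = −0.5·ln(0.388888) − 0.25·ln(0.888888) = −0.5·(-0.944464) − 0.25·(-0.117784) = 0.5017.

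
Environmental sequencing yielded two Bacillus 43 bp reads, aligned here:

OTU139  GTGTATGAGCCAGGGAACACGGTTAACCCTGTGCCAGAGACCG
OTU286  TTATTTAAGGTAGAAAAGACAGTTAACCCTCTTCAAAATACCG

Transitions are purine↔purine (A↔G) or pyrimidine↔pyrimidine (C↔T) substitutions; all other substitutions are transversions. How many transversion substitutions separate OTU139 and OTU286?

The sequences differ at positions 1 (G/T, transversion), 3 (G/A, transition), 5 (A/T, transversion), 7 (G/A, transition), 10 (C/G, transversion), 11 (C/T, transition), 14 (G/A, transition), 15 (G/A, transition), 18 (C/G, transversion), 21 (G/A, transition), 31 (G/C, transversion), 33 (G/T, transversion), 35 (C/A, transversion), 37 (G/A, transition), 39 (G/T, transversion).
Of the 15 differences, 7 transitions and 8 transversions, so the answer is 8.

8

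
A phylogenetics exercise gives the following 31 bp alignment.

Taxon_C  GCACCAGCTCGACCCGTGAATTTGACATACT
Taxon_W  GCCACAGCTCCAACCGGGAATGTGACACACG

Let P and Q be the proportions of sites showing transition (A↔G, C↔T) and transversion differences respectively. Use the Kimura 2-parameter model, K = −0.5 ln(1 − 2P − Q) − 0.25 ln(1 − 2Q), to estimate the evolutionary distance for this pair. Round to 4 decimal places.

The sequences differ at positions 3 (A/C, transversion), 4 (C/A, transversion), 11 (G/C, transversion), 13 (C/A, transversion), 17 (T/G, transversion), 22 (T/G, transversion), 28 (T/C, transition), 31 (T/G, transversion).
Of the 8 differences, 1 transition and 7 transversions over 31 sites: P = 1/31 = 0.032258, Q = 7/31 = 0.225806.
d = −0.5·ln(0.709678) − 0.25·ln(0.548388) = −0.5·(-0.342944) − 0.25·(-0.600772) = 0.3217.

0.3217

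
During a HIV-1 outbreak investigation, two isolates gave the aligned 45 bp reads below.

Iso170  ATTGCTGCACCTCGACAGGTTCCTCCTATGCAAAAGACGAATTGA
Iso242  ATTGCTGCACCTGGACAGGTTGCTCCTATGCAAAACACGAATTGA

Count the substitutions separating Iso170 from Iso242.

3

The sequences differ at positions 13 (C/G), 22 (C/G), 36 (G/C).
That gives 3 mismatches out of 45 aligned sites, so the Hamming distance is 3.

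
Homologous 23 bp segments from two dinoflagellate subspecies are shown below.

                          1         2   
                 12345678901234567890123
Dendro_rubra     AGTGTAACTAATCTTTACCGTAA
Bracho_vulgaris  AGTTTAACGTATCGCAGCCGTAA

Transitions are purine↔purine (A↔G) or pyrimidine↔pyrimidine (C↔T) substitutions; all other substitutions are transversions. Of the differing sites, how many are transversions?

5

Differing sites — 4:G/T (Tv); 9:T/G (Tv); 10:A/T (Tv); 14:T/G (Tv); 15:T/C (Ti); 16:T/A (Tv); 17:A/G (Ti).
Of the 7 differences, 2 transitions and 5 transversions, so the answer is 5.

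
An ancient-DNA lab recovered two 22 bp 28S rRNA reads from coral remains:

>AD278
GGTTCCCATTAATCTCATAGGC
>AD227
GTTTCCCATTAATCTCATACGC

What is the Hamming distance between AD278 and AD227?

2

The sequences differ at positions 2 (G/T), 20 (G/C).
That gives 2 mismatches out of 22 aligned sites, so the Hamming distance is 2.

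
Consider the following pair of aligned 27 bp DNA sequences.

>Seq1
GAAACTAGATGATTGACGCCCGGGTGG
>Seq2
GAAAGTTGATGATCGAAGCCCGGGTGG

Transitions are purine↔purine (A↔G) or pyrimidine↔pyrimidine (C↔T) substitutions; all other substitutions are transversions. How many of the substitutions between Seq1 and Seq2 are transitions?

Mismatches occur at site 5 (C↔G, transversion), site 7 (A↔T, transversion), site 14 (T↔C, transition), site 17 (C↔A, transversion).
Of the 4 differences, 1 transition and 3 transversions, so the answer is 1.

1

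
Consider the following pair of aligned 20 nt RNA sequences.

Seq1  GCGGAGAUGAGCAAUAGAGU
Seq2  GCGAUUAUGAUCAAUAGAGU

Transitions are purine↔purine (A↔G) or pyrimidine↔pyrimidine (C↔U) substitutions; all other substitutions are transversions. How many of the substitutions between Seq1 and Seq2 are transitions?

1

The sequences differ at positions 4 (G/A, transition), 5 (A/U, transversion), 6 (G/U, transversion), 11 (G/U, transversion).
Of the 4 differences, 1 transition and 3 transversions, so the answer is 1.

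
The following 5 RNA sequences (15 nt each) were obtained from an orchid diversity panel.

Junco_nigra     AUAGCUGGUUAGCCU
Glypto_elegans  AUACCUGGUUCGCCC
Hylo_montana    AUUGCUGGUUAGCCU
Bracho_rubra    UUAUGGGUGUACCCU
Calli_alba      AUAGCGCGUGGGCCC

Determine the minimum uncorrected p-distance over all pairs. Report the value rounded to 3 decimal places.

0.067

Pairwise Hamming distances:
  Junco_nigra vs Glypto_elegans: 3
  Junco_nigra vs Hylo_montana: 1
  Junco_nigra vs Bracho_rubra: 7
  Junco_nigra vs Calli_alba: 5
  Glypto_elegans vs Hylo_montana: 4
  Glypto_elegans vs Bracho_rubra: 9
  Glypto_elegans vs Calli_alba: 5
  Hylo_montana vs Bracho_rubra: 8
  Hylo_montana vs Calli_alba: 6
  Bracho_rubra vs Calli_alba: 10
The smallest is 1 mismatch, between Junco_nigra and Hylo_montana; p = 1/15 = 0.067.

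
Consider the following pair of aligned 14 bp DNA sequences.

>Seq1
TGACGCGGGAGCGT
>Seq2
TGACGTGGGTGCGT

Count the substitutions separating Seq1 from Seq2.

The sequences differ at positions 6 (C/T), 10 (A/T).
That gives 2 mismatches out of 14 aligned sites, so the Hamming distance is 2.

2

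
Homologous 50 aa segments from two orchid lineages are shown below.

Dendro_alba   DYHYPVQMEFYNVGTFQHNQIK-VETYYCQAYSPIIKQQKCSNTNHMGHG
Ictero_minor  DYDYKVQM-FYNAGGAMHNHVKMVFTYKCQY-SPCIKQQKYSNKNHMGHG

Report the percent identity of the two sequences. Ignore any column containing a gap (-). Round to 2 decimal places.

Excluding the 3 gap columns leaves 47 comparable sites.
Differing sites — 3:H/D; 5:P/K; 13:V/A; 15:T/G; 16:F/A; 17:Q/M; 20:Q/H; 21:I/V; 25:E/F; 28:Y/K; 31:A/Y; 35:I/C; 41:C/Y; 44:T/K.
33 of the 47 comparable sites match, so the percent identity is 33/47 × 100 = 70.21%.

70.21%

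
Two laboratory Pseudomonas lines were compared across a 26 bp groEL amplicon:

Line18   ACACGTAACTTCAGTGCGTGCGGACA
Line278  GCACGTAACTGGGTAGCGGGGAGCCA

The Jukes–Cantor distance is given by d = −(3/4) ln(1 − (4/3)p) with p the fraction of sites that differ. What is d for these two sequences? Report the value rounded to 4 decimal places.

0.5393

The sequences differ at positions 1 (A/G), 11 (T/G), 12 (C/G), 13 (A/G), 14 (G/T), 15 (T/A), 19 (T/G), 21 (C/G), 22 (G/A), 24 (A/C).
p = 10/26 = 0.384615.
d = −0.75 · ln(1 − (4/3)·0.384615) = −0.75 · ln(0.487180) = −0.75 · (-0.719122) = 0.5393.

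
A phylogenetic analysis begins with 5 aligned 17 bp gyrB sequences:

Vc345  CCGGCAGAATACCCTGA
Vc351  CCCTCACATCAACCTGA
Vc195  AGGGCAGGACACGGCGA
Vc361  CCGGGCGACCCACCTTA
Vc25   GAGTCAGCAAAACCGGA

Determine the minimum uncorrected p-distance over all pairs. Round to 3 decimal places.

0.353

Pairwise Hamming distances:
  Vc345 vs Vc351: 6
  Vc345 vs Vc195: 7
  Vc345 vs Vc361: 7
  Vc345 vs Vc25: 7
  Vc351 vs Vc195: 11
  Vc351 vs Vc361: 8
  Vc351 vs Vc25: 8
  Vc195 vs Vc361: 12
  Vc195 vs Vc25: 9
  Vc361 vs Vc25: 11
The smallest is 6 mismatches, between Vc345 and Vc351; p = 6/17 = 0.353.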